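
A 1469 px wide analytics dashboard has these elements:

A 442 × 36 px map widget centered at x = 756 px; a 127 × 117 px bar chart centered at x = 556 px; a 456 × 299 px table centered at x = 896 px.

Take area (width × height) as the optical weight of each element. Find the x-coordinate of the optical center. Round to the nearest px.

x ≈ 852

Taking area as weight: map widget 442·36 = 15912, bar chart 127·117 = 14859, table 456·299 = 136344. Sum 167115.
x-moment: 15912·756 + 14859·556 + 136344·896 = 142455300; centroid 142455300/167115 ≈ 852.44.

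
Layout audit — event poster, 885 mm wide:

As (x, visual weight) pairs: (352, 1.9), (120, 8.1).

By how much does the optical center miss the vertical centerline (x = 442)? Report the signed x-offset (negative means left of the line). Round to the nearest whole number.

Weights sum to 1.9 + 8.1 = 10.0.
x: (1.9·352 + 8.1·120) / 10.0 = 1640.8 / 10.0 ≈ 164.08
Against x = 442, that's 164.08 − 442 = -277.92.

≈ -278 mm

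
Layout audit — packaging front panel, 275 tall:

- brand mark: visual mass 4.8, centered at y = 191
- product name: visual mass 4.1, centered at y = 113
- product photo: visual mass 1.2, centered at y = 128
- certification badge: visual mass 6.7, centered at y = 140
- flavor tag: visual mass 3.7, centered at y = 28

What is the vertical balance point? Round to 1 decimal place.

y ≈ 125.6

Total weight = 4.8 + 4.1 + 1.2 + 6.7 + 3.7 = 20.5.
Σw·y = 4.8·191 + 4.1·113 + 1.2·128 + 6.7·140 + 3.7·28 = 2575.3, so ȳ = 2575.3/20.5 ≈ 125.62.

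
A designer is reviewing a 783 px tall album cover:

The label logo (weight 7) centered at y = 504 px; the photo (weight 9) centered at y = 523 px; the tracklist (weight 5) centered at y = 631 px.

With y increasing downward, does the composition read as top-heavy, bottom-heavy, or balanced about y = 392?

Total weight = 7 + 9 + 5 = 21.
y: (7·504 + 9·523 + 5·631) / 21 = 11390 / 21 ≈ 542.38
Since 542.4 is below (larger y than) 392, the composition reads bottom-heavy.

bottom-heavy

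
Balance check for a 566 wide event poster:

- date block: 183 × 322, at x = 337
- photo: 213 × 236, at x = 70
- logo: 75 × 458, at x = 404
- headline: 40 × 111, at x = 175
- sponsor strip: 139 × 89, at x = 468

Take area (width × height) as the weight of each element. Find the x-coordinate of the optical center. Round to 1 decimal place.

Areas: date block 183·322 = 58926, photo 213·236 = 50268, logo 75·458 = 34350, headline 40·111 = 4440, sponsor strip 139·89 = 12371. Total weight = 160355.
x: (58926·337 + 50268·70 + 34350·404 + 4440·175 + 12371·468) / 160355 = 43820850 / 160355 ≈ 273.27

x ≈ 273.3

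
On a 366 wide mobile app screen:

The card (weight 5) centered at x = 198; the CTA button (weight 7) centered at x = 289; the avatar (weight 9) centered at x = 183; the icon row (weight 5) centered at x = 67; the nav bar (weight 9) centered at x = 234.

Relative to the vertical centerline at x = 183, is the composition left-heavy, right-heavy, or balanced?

right-heavy

Total weight = 5 + 7 + 9 + 5 + 9 = 35.
x-moment: 5·198 + 7·289 + 9·183 + 5·67 + 9·234 = 7101; centroid 7101/35 ≈ 202.89.
202.9 lies right of the midline 183, so the layout is right-heavy.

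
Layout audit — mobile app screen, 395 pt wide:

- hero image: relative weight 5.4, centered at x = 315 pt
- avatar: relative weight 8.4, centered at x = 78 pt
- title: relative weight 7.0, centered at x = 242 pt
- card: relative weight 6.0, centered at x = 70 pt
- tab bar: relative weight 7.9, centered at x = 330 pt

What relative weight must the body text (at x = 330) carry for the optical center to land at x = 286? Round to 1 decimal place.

w ≈ 64.7

Known weights sum to 5.4 + 8.4 + 7.0 + 6.0 + 7.9 = 34.7; their moment is 5.4·315 + 8.4·78 + 7.0·242 + 6.0·70 + 7.9·330 = 7077.2.
Set Σw·x/Σw = 286: (7077.2 + 330w) = 286·(34.7 + w).
Solving: w = (286·34.7 − 7077.2) / (330 − 286) = 2847.0 / 44 ≈ 64.70.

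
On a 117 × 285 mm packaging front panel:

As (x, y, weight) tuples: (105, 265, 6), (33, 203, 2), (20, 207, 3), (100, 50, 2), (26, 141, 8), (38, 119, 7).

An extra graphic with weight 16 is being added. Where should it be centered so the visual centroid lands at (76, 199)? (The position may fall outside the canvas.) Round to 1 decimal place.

With the extra graphic, Σw becomes 6 + 2 + 3 + 2 + 8 + 7 + 16 = 44.
x: target moment 44×76 = 3344; current 6·105 + 2·33 + 3·20 + 2·100 + 8·26 + 7·38 = 1430; the extra graphic supplies 1914, so x = 1914/16 ≈ 119.62.
y: target moment 44×199 = 8756; current 6·265 + 2·203 + 3·207 + 2·50 + 8·141 + 7·119 = 4678; the extra graphic supplies 4078, so y = 4078/16 ≈ 254.88.

(119.6, 254.9)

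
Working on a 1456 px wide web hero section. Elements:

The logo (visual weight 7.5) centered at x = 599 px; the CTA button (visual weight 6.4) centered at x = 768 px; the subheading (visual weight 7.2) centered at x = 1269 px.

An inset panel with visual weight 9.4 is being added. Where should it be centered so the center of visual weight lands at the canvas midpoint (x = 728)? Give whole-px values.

x ≈ 389

After adding the inset panel, total weight = 7.5 + 6.4 + 7.2 + 9.4 = 30.5.
Along x: (18544.5 + 9.4·x) / 30.5 = 728 (existing moment 7.5·599 + 6.4·768 + 7.2·1269 = 18544.5) ⇒ x = (22204.0 − 18544.5) / 9.4 ≈ 389.31.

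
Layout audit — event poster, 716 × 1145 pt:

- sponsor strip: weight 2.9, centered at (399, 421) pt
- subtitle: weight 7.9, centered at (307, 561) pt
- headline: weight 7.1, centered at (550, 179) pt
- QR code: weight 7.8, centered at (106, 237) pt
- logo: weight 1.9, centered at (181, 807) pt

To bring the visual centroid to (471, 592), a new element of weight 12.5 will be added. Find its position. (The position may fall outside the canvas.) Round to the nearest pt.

(818, 1075)

After adding the new element, total weight = 2.9 + 7.9 + 7.1 + 7.8 + 1.9 + 12.5 = 40.1.
x: target moment 40.1×471 = 18887.1; current 2.9·399 + 7.9·307 + 7.1·550 + 7.8·106 + 1.9·181 = 8658.1; the new element supplies 10229.0, so x = 10229.0/12.5 ≈ 818.32.
y: target moment 40.1×592 = 23739.2; current 2.9·421 + 7.9·561 + 7.1·179 + 7.8·237 + 1.9·807 = 10305.6; the new element supplies 13433.6, so y = 13433.6/12.5 ≈ 1074.69.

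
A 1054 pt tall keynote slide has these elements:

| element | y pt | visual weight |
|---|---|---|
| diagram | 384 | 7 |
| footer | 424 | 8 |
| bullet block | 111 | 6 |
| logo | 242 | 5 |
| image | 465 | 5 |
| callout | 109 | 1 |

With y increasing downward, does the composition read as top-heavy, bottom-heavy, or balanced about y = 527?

top-heavy

Σw = 7 + 8 + 6 + 5 + 5 + 1 = 32.
y-moment: 7·384 + 8·424 + 6·111 + 5·242 + 5·465 + 1·109 = 10390; centroid 10390/32 ≈ 324.69.
324.7 lies above (smaller y than) the midline 527, so the layout is top-heavy.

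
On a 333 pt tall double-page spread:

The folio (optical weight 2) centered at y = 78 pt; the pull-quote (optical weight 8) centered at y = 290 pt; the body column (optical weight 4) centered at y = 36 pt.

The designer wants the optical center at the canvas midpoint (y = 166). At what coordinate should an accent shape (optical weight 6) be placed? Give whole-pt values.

After adding the accent shape, total weight = 2 + 8 + 4 + 6 = 20.
Along y: (2620 + 6·y) / 20 = 166 (existing moment 2·78 + 8·290 + 4·36 = 2620) ⇒ y = (3320 − 2620) / 6 ≈ 116.67.

y ≈ 117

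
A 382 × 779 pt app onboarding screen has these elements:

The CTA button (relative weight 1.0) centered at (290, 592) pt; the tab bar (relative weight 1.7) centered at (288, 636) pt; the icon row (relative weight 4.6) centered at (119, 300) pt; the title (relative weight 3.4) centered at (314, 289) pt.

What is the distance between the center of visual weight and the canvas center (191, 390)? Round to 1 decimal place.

Weights sum to 1.0 + 1.7 + 4.6 + 3.4 = 10.7.
Σw·x = 1.0·290 + 1.7·288 + 4.6·119 + 3.4·314 = 2394.6, so x̄ = 2394.6/10.7 ≈ 223.79.
Σw·y = 1.0·592 + 1.7·636 + 4.6·300 + 3.4·289 = 4035.8, so ȳ = 4035.8/10.7 ≈ 377.18.
Relative to (191, 390): Δ = (32.79, -12.82); |Δ| = √(32.79² + -12.82²) ≈ 35.21.

≈ 35.2 pt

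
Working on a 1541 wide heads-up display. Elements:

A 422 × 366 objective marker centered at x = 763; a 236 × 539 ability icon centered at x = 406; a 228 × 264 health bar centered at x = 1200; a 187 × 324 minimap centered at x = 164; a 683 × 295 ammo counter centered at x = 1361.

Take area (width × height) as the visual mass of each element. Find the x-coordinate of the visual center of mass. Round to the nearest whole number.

x ≈ 871

Areas: objective marker 422·366 = 154452, ability icon 236·539 = 127204, health bar 228·264 = 60192, minimap 187·324 = 60588, ammo counter 683·295 = 201485. Total weight = 603921.
x: (154452·763 + 127204·406 + 60192·1200 + 60588·164 + 201485·1361) / 603921 = 525879617 / 603921 ≈ 870.78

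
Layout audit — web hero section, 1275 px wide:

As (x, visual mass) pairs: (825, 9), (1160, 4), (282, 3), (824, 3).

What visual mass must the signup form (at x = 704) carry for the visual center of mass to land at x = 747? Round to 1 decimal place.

Known weights sum to 9 + 4 + 3 + 3 = 19; their moment is 9·825 + 4·1160 + 3·282 + 3·824 = 15383.
Balance at x = 747 requires (15383 + w·704) / (19 + w) = 747.
So w = (747·19 − 15383)/(704 − 747) = -1190/-43 ≈ 27.67.

w ≈ 27.7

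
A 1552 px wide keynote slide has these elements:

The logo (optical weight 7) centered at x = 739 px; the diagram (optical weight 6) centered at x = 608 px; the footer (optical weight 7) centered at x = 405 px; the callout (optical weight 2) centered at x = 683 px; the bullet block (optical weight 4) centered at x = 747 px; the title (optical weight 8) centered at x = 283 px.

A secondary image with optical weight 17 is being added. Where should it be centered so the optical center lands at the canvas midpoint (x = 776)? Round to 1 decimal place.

x ≈ 1253.1

With the secondary image, Σw becomes 7 + 6 + 7 + 2 + 4 + 8 + 17 = 51.
x: need Σw·x = 51·776 = 39576. Existing = 7·739 + 6·608 + 7·405 + 2·683 + 4·747 + 8·283 = 18274. Remainder 21302 / 17 ≈ 1253.06.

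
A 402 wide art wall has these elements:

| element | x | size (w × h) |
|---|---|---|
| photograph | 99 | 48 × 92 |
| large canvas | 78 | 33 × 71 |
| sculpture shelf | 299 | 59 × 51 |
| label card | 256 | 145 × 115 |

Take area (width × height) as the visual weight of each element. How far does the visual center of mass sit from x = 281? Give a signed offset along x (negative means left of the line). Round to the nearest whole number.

Taking area as weight: photograph 48·92 = 4416, large canvas 33·71 = 2343, sculpture shelf 59·51 = 3009, label card 145·115 = 16675. Sum 26443.
x: (4416·99 + 2343·78 + 3009·299 + 16675·256) / 26443 = 5788429 / 26443 ≈ 218.90
Difference: 218.90 − 281 ≈ -62.10.

≈ -62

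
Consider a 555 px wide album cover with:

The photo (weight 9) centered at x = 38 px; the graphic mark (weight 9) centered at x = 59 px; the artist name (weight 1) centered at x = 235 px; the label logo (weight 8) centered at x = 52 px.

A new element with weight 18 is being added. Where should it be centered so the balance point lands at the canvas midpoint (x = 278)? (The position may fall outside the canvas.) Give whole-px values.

With the new element, Σw becomes 9 + 9 + 1 + 8 + 18 = 45.
x: target moment 45×278 = 12510; current 9·38 + 9·59 + 1·235 + 8·52 = 1524; the new element supplies 10986, so x = 10986/18 ≈ 610.33.

x ≈ 610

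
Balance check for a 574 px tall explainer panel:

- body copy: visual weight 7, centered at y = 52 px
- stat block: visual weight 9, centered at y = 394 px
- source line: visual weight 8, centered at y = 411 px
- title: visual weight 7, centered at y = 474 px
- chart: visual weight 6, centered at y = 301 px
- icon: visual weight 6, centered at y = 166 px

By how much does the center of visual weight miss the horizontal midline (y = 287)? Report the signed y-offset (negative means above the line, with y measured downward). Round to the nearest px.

≈ 23 px

Weights sum to 7 + 9 + 8 + 7 + 6 + 6 = 43.
y-moment: 7·52 + 9·394 + 8·411 + 7·474 + 6·301 + 6·166 = 13318; centroid 13318/43 ≈ 309.72.
Difference: 309.72 − 287 ≈ 22.72.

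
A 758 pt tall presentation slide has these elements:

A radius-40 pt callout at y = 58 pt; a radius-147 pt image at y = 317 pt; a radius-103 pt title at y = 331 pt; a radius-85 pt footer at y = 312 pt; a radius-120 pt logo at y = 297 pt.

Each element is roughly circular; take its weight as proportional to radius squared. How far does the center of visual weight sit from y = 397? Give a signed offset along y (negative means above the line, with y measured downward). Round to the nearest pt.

Weights ∝ r²: callout 40² = 1600, image 147² = 21609, title 103² = 10609, footer 85² = 7225, logo 120² = 14400; Σw = 55443.
Σw·y = 1600·58 + 21609·317 + 10609·331 + 7225·312 + 14400·297 = 16985432, so ȳ = 16985432/55443 ≈ 306.36.
Against y = 397, that's 306.36 − 397 = -90.64.

≈ -91 pt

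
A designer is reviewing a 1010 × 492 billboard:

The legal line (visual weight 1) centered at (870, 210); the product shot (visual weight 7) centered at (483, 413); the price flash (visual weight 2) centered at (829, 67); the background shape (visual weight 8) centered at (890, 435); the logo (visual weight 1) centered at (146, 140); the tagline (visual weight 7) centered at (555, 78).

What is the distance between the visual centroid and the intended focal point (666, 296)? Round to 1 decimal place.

≈ 15.0

Σw = 1 + 7 + 2 + 8 + 1 + 7 = 26.
Σw·x = 1·870 + 7·483 + 2·829 + 8·890 + 1·146 + 7·555 = 17060, so x̄ = 17060/26 ≈ 656.15.
Σw·y = 1·210 + 7·413 + 2·67 + 8·435 + 1·140 + 7·78 = 7401, so ȳ = 7401/26 ≈ 284.65.
Offset from (666, 296): Δx ≈ -9.85, Δy ≈ -11.35; distance = √(Δx² + Δy²) ≈ 15.02.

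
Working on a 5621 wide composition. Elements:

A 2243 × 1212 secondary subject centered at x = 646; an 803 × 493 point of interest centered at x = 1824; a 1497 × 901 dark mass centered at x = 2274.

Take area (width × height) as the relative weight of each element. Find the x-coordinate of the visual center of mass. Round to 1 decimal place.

x ≈ 1242.5

Taking area as weight: secondary subject 2243·1212 = 2718516, point of interest 803·493 = 395879, dark mass 1497·901 = 1348797. Sum 4463192.
Σw·x = 2718516·646 + 395879·1824 + 1348797·2274 = 5545409010, so x̄ = 5545409010/4463192 ≈ 1242.48.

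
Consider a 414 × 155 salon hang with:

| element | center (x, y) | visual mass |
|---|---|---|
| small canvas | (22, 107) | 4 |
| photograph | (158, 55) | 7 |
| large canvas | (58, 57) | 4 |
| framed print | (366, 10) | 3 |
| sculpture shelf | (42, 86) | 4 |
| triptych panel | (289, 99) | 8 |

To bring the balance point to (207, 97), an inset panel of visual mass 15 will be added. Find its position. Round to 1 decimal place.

(287.4, 143.9)

With the inset panel, Σw becomes 4 + 7 + 4 + 3 + 4 + 8 + 15 = 45.
x: need Σw·x = 45·207 = 9315. Existing = 4·22 + 7·158 + 4·58 + 3·366 + 4·42 + 8·289 = 5004. Remainder 4311 / 15 ≈ 287.40.
y: need Σw·y = 45·97 = 4365. Existing = 4·107 + 7·55 + 4·57 + 3·10 + 4·86 + 8·99 = 2207. Remainder 2158 / 15 ≈ 143.87.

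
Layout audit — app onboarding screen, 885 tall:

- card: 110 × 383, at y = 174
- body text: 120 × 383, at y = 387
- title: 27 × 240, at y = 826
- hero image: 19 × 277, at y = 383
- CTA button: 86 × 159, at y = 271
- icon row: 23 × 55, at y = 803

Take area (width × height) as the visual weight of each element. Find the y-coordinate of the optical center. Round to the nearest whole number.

y ≈ 324

Areas → weights: card 110·383 = 42130, body text 120·383 = 45960, title 27·240 = 6480, hero image 19·277 = 5263, CTA button 86·159 = 13674, icon row 23·55 = 1265; Σw = 114772.
y: (42130·174 + 45960·387 + 6480·826 + 5263·383 + 13674·271 + 1265·803) / 114772 = 37206798 / 114772 ≈ 324.18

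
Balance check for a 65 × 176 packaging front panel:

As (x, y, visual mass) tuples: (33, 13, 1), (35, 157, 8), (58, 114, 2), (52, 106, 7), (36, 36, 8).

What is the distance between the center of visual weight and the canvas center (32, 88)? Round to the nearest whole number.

Σw = 1 + 8 + 2 + 7 + 8 = 26.
Σw·x = 1·33 + 8·35 + 2·58 + 7·52 + 8·36 = 1081, so x̄ = 1081/26 ≈ 41.58.
Σw·y = 1·13 + 8·157 + 2·114 + 7·106 + 8·36 = 2527, so ȳ = 2527/26 ≈ 97.19.
Relative to (32, 88): Δ = (9.58, 9.19); |Δ| = √(9.58² + 9.19²) ≈ 13.27.

≈ 13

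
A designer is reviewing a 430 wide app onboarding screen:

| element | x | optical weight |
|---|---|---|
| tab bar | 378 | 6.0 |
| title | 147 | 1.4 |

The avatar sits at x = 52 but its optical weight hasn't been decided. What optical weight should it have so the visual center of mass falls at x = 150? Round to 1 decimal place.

Fixed elements: Σw = 6.0 + 1.4 = 7.4, Σw·x = 6.0·378 + 1.4·147 = 2473.8.
For the centroid to hit 150: (2473.8 + w·52) / (7.4 + w) = 150.
Rearranging, w·(52 − 150) = 150·7.4 − 2473.8 = -1363.8, so w ≈ -1363.8/-98 = 13.92.

w ≈ 13.9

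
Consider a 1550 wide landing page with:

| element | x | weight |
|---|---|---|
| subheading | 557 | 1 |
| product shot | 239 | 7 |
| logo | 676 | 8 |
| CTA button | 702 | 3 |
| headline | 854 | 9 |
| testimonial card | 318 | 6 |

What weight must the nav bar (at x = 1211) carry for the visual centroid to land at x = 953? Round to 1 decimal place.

Existing Σw = 34 (1 + 7 + 8 + 3 + 9 + 6); existing moment 1·557 + 7·239 + 8·676 + 3·702 + 9·854 + 6·318 = 19338.
Balance at x = 953 requires (19338 + w·1211) / (34 + w) = 953.
Rearranging, w·(1211 − 953) = 953·34 − 19338 = 13064, so w ≈ 13064/258 = 50.64.

w ≈ 50.6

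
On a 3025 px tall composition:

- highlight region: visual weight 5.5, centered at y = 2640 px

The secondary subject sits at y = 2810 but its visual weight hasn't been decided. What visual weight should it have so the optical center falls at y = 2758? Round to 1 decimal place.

w ≈ 12.5

Known: weight 5.5 with moment 5.5·2640 = 14520.0.
Set Σw·y/Σw = 2758: (14520.0 + 2810w) = 2758·(5.5 + w).
Solving: w = (2758·5.5 − 14520.0) / (2810 − 2758) = 649.0 / 52 ≈ 12.48.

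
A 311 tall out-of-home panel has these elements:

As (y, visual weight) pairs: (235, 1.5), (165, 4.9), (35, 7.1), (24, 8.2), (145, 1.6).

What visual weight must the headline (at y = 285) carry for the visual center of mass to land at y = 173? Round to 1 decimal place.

w ≈ 19.6

Existing Σw = 23.3 (1.5 + 4.9 + 7.1 + 8.2 + 1.6); existing moment 1.5·235 + 4.9·165 + 7.1·35 + 8.2·24 + 1.6·145 = 1838.3.
Balance at y = 173 requires (1838.3 + w·285) / (23.3 + w) = 173.
Solving: w = (173·23.3 − 1838.3) / (285 − 173) = 2192.6 / 112 ≈ 19.58.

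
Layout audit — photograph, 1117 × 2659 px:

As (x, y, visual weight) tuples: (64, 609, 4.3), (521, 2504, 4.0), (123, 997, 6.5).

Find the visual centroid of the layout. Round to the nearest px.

(213, 1292)

Σw = 4.3 + 4.0 + 6.5 = 14.8.
x-moment: 4.3·64 + 4.0·521 + 6.5·123 = 3158.7; centroid 3158.7/14.8 ≈ 213.43.
y-moment: 4.3·609 + 4.0·2504 + 6.5·997 = 19115.2; centroid 19115.2/14.8 ≈ 1291.57.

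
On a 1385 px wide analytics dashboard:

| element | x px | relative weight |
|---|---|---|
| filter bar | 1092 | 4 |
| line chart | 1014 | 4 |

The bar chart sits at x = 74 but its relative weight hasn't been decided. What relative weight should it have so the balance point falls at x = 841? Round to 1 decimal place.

w ≈ 2.2

Fixed elements: Σw = 4 + 4 = 8, Σw·x = 4·1092 + 4·1014 = 8424.
Set Σw·x/Σw = 841: (8424 + 74w) = 841·(8 + w).
Rearranging, w·(74 − 841) = 841·8 − 8424 = -1696, so w ≈ -1696/-767 = 2.21.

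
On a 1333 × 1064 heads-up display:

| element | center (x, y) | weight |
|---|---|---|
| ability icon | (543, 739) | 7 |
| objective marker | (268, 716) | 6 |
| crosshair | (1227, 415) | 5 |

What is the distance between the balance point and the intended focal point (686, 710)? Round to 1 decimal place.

≈ 81.9

Total weight = 7 + 6 + 5 = 18.
Σw·x = 7·543 + 6·268 + 5·1227 = 11544, so x̄ = 11544/18 ≈ 641.33.
Σw·y = 7·739 + 6·716 + 5·415 = 11544, so ȳ = 11544/18 ≈ 641.33.
Relative to (686, 710): Δ = (-44.67, -68.67); |Δ| = √(-44.67² + -68.67²) ≈ 81.92.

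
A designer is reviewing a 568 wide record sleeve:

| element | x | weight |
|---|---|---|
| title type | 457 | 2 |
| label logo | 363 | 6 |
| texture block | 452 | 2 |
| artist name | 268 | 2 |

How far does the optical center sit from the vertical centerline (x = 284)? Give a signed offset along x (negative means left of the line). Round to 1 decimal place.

Σw = 2 + 6 + 2 + 2 = 12.
Σw·x = 2·457 + 6·363 + 2·452 + 2·268 = 4532, so x̄ = 4532/12 ≈ 377.67.
Offset from x = 284: 377.67 − 284 ≈ 93.67.

≈ 93.7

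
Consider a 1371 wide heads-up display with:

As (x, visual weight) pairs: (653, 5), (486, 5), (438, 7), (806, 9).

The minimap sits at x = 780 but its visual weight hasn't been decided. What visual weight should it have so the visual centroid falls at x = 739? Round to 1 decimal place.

w ≈ 78.0

Existing Σw = 26 (5 + 5 + 7 + 9); existing moment 5·653 + 5·486 + 7·438 + 9·806 = 16015.
Balance at x = 739 requires (16015 + w·780) / (26 + w) = 739.
Rearranging, w·(780 − 739) = 739·26 − 16015 = 3199, so w ≈ 3199/41 = 78.02.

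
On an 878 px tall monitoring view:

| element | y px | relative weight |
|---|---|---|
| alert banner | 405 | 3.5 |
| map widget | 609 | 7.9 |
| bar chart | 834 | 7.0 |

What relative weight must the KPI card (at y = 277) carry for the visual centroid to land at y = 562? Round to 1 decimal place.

w ≈ 6.1

Known weights sum to 3.5 + 7.9 + 7.0 = 18.4; their moment is 3.5·405 + 7.9·609 + 7.0·834 = 12066.6.
Set Σw·y/Σw = 562: (12066.6 + 277w) = 562·(18.4 + w).
So w = (562·18.4 − 12066.6)/(277 − 562) = -1725.8/-285 ≈ 6.06.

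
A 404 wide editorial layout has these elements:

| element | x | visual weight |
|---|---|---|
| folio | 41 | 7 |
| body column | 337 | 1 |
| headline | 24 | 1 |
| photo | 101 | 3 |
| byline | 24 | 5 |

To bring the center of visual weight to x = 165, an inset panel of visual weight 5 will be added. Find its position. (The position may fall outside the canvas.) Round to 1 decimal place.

x ≈ 511.8

New total weight: (7 + 1 + 1 + 3 + 5) + 5 = 22.
Along x: (1071 + 5·x) / 22 = 165 (existing moment 7·41 + 1·337 + 1·24 + 3·101 + 5·24 = 1071) ⇒ x = (3630 − 1071) / 5 ≈ 511.80.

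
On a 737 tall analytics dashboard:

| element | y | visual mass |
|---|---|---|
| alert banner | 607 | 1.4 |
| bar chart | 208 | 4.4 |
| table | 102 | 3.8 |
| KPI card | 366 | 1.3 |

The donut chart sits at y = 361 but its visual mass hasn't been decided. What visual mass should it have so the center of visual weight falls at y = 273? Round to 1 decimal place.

Existing Σw = 10.9 (1.4 + 4.4 + 3.8 + 1.3); existing moment 1.4·607 + 4.4·208 + 3.8·102 + 1.3·366 = 2628.4.
Balance at y = 273 requires (2628.4 + w·361) / (10.9 + w) = 273.
So w = (273·10.9 − 2628.4)/(361 − 273) = 347.3/88 ≈ 3.95.

w ≈ 3.9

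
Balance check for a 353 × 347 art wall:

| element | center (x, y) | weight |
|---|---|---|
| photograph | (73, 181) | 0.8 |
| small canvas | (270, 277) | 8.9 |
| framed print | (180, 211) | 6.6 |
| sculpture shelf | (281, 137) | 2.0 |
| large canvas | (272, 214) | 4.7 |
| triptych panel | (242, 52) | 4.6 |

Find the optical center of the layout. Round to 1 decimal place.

Total weight = 0.8 + 8.9 + 6.6 + 2.0 + 4.7 + 4.6 = 27.6.
x-moment: 0.8·73 + 8.9·270 + 6.6·180 + 2.0·281 + 4.7·272 + 4.6·242 = 6603.0; centroid 6603.0/27.6 ≈ 239.24.
y-moment: 0.8·181 + 8.9·277 + 6.6·211 + 2.0·137 + 4.7·214 + 4.6·52 = 5521.7; centroid 5521.7/27.6 ≈ 200.06.

(239.2, 200.1)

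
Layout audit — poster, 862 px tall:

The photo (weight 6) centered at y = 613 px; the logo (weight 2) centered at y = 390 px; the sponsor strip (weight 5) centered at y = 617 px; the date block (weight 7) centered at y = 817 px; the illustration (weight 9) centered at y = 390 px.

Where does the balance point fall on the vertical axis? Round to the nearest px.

Weights sum to 6 + 2 + 5 + 7 + 9 = 29.
y-moment: 6·613 + 2·390 + 5·617 + 7·817 + 9·390 = 16772; centroid 16772/29 ≈ 578.34.

y ≈ 578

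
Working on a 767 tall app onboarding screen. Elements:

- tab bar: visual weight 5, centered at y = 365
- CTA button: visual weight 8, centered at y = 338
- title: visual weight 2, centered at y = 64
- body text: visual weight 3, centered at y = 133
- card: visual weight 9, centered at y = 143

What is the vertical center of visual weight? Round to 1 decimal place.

Σw = 5 + 8 + 2 + 3 + 9 = 27.
Σw·y = 5·365 + 8·338 + 2·64 + 3·133 + 9·143 = 6343, so ȳ = 6343/27 ≈ 234.93.

y ≈ 234.9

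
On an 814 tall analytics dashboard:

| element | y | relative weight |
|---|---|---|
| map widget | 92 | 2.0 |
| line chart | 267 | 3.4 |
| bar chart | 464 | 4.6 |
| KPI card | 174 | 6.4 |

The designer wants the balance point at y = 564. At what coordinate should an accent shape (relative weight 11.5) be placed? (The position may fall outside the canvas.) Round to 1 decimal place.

y ≈ 990.9

New total weight: (2.0 + 3.4 + 4.6 + 6.4) + 11.5 = 27.9.
y: target moment 27.9×564 = 15735.6; current 2.0·92 + 3.4·267 + 4.6·464 + 6.4·174 = 4339.8; the accent shape supplies 11395.8, so y = 11395.8/11.5 ≈ 990.94.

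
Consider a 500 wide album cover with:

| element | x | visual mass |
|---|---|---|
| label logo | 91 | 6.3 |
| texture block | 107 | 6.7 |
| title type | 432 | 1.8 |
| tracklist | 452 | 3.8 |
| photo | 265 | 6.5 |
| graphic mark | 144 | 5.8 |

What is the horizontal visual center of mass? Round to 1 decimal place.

x ≈ 205.3

Weights sum to 6.3 + 6.7 + 1.8 + 3.8 + 6.5 + 5.8 = 30.9.
x: moment 6343.1 / weight 30.9 ≈ 205.28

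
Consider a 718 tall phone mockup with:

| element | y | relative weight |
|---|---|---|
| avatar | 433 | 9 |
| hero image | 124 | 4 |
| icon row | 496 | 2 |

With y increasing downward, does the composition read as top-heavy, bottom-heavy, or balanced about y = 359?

Weights sum to 9 + 4 + 2 = 15.
Σw·y = 9·433 + 4·124 + 2·496 = 5385, so ȳ = 5385/15 ≈ 359.00.
That equals the midline 359 — balanced.

balanced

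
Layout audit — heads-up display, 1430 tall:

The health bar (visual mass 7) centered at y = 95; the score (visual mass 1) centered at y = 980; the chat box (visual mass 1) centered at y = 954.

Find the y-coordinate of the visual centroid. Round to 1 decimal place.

y ≈ 288.8

Σw = 7 + 1 + 1 = 9.
y: (7·95 + 1·980 + 1·954) / 9 = 2599 / 9 ≈ 288.78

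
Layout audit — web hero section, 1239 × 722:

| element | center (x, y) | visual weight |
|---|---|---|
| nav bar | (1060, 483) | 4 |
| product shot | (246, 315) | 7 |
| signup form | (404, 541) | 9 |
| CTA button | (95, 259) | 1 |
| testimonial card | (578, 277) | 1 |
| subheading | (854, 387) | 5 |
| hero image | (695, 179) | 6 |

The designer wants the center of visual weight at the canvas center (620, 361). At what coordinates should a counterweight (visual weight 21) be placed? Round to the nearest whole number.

(703, 331)

New total weight: (4 + 7 + 9 + 1 + 1 + 5 + 6) + 21 = 54.
Along x: (18711 + 21·x) / 54 = 620 (existing moment 4·1060 + 7·246 + 9·404 + 1·95 + 1·578 + 5·854 + 6·695 = 18711) ⇒ x = (33480 − 18711) / 21 ≈ 703.29.
Along y: (12551 + 21·y) / 54 = 361 (existing moment 4·483 + 7·315 + 9·541 + 1·259 + 1·277 + 5·387 + 6·179 = 12551) ⇒ y = (19494 − 12551) / 21 ≈ 330.62.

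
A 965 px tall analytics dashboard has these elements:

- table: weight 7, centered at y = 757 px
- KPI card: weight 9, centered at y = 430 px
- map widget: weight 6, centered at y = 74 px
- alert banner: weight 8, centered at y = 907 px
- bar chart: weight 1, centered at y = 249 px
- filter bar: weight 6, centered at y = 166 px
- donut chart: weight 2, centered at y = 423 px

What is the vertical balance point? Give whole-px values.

y ≈ 486

Weights sum to 7 + 9 + 6 + 8 + 1 + 6 + 2 = 39.
y: moment 18960 / weight 39 ≈ 486.15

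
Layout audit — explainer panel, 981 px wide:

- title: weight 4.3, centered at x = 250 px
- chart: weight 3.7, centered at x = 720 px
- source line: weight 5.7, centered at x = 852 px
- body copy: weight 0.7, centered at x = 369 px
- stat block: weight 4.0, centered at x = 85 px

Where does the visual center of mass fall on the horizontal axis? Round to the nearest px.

Weights sum to 4.3 + 3.7 + 5.7 + 0.7 + 4.0 = 18.4.
Σw·x = 4.3·250 + 3.7·720 + 5.7·852 + 0.7·369 + 4.0·85 = 9193.7, so x̄ = 9193.7/18.4 ≈ 499.66.

x ≈ 500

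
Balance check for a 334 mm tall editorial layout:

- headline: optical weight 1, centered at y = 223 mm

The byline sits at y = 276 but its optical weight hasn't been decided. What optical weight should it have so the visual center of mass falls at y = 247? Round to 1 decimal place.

The single fixed element contributes weight 1, moment 1·223 = 223.
Set Σw·y/Σw = 247: (223 + 276w) = 247·(1 + w).
Rearranging, w·(276 − 247) = 247·1 − 223 = 24, so w ≈ 24/29 = 0.83.

w ≈ 0.8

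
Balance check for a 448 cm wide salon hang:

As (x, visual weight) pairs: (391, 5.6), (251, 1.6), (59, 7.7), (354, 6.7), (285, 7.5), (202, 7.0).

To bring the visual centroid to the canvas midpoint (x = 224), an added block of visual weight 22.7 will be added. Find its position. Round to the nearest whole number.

x ≈ 185

After adding the added block, total weight = 5.6 + 1.6 + 7.7 + 6.7 + 7.5 + 7.0 + 22.7 = 58.8.
x: need Σw·x = 58.8·224 = 13171.2. Existing = 5.6·391 + 1.6·251 + 7.7·59 + 6.7·354 + 7.5·285 + 7.0·202 = 8968.8. Remainder 4202.4 / 22.7 ≈ 185.13.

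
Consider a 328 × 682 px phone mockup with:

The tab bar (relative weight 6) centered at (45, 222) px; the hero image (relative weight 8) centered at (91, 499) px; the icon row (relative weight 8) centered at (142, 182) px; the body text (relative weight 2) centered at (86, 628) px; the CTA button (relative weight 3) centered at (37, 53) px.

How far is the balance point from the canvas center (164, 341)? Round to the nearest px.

≈ 83 px

Σw = 6 + 8 + 8 + 2 + 3 = 27.
x-moment: 6·45 + 8·91 + 8·142 + 2·86 + 3·37 = 2417; centroid 2417/27 ≈ 89.52.
y-moment: 6·222 + 8·499 + 8·182 + 2·628 + 3·53 = 8195; centroid 8195/27 ≈ 303.52.
From (164, 341): dx = -74.48, dy = -37.48, so the distance is √(dx²+dy²) ≈ 83.38.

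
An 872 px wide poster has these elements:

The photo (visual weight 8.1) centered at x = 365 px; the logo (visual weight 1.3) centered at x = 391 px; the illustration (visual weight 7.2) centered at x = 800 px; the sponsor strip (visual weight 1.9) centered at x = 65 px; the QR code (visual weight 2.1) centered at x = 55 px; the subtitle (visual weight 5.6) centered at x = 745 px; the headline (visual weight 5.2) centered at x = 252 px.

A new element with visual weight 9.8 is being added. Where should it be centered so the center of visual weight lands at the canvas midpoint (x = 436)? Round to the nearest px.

x ≈ 308

With the new element, Σw becomes 8.1 + 1.3 + 7.2 + 1.9 + 2.1 + 5.6 + 5.2 + 9.8 = 41.2.
x: need Σw·x = 41.2·436 = 17963.2. Existing = 8.1·365 + 1.3·391 + 7.2·800 + 1.9·65 + 2.1·55 + 5.6·745 + 5.2·252 = 14946.2. Remainder 3017.0 / 9.8 ≈ 307.86.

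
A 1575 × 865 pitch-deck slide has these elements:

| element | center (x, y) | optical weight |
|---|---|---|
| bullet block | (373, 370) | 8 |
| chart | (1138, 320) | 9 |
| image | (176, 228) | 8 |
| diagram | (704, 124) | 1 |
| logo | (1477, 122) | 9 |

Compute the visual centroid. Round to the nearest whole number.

Total weight = 8 + 9 + 8 + 1 + 9 = 35.
x: (8·373 + 9·1138 + 8·176 + 1·704 + 9·1477) / 35 = 28631 / 35 ≈ 818.03
y: (8·370 + 9·320 + 8·228 + 1·124 + 9·122) / 35 = 8886 / 35 ≈ 253.89

(818, 254)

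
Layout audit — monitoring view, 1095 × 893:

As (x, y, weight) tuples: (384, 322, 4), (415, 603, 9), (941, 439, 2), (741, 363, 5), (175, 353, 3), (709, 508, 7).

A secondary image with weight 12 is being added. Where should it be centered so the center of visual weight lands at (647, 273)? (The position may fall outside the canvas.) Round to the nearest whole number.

(902, -213)

With the secondary image, Σw becomes 4 + 9 + 2 + 5 + 3 + 7 + 12 = 42.
Along x: (16346 + 12·x) / 42 = 647 (existing moment 4·384 + 9·415 + 2·941 + 5·741 + 3·175 + 7·709 = 16346) ⇒ x = (27174 − 16346) / 12 ≈ 902.33.
Along y: (14023 + 12·y) / 42 = 273 (existing moment 4·322 + 9·603 + 2·439 + 5·363 + 3·353 + 7·508 = 14023) ⇒ y = (11466 − 14023) / 12 ≈ -213.08.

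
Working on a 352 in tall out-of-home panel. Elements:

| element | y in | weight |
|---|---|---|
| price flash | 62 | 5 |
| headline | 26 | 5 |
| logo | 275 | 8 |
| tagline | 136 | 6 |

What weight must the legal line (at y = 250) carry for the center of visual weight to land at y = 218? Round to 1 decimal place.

w ≈ 55.5

Fixed elements: Σw = 5 + 5 + 8 + 6 = 24, Σw·y = 5·62 + 5·26 + 8·275 + 6·136 = 3456.
For the centroid to hit 218: (3456 + w·250) / (24 + w) = 218.
So w = (218·24 − 3456)/(250 − 218) = 1776/32 ≈ 55.50.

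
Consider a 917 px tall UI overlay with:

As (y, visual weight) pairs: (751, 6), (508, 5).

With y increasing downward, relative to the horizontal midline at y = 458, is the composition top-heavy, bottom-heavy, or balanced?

Σw = 6 + 5 = 11.
y: (6·751 + 5·508) / 11 = 7046 / 11 ≈ 640.55
640.5 lies below (larger y than) the midline 458, so the layout is bottom-heavy.

bottom-heavy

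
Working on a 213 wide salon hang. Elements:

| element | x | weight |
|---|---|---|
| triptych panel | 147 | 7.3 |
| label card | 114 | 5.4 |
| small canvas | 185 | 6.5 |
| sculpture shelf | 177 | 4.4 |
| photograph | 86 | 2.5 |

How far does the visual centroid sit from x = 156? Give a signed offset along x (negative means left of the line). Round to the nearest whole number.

≈ -7

Total weight = 7.3 + 5.4 + 6.5 + 4.4 + 2.5 = 26.1.
x: (7.3·147 + 5.4·114 + 6.5·185 + 4.4·177 + 2.5·86) / 26.1 = 3885.0 / 26.1 ≈ 148.85
Against x = 156, that's 148.85 − 156 = -7.15.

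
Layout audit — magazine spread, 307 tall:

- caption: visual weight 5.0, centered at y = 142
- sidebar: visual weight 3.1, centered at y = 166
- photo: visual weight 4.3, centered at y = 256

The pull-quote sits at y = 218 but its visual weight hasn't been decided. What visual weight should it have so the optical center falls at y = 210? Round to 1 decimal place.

Existing Σw = 12.4 (5.0 + 3.1 + 4.3); existing moment 5.0·142 + 3.1·166 + 4.3·256 = 2325.4.
For the centroid to hit 210: (2325.4 + w·218) / (12.4 + w) = 210.
Rearranging, w·(218 − 210) = 210·12.4 − 2325.4 = 278.6, so w ≈ 278.6/8 = 34.83.

w ≈ 34.8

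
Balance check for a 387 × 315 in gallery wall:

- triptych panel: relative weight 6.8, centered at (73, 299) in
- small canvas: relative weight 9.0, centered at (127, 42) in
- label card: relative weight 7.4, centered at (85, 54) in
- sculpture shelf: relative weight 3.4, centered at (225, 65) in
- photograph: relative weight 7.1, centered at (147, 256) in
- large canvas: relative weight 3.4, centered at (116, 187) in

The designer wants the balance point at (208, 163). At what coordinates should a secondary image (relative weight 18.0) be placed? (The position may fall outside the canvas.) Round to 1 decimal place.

(388.3, 194.2)

With the secondary image, Σw becomes 6.8 + 9.0 + 7.4 + 3.4 + 7.1 + 3.4 + 18.0 = 55.1.
x: need Σw·x = 55.1·208 = 11460.8. Existing = 6.8·73 + 9.0·127 + 7.4·85 + 3.4·225 + 7.1·147 + 3.4·116 = 4471.5. Remainder 6989.3 / 18.0 ≈ 388.29.
y: need Σw·y = 55.1·163 = 8981.3. Existing = 6.8·299 + 9.0·42 + 7.4·54 + 3.4·65 + 7.1·256 + 3.4·187 = 5485.2. Remainder 3496.1 / 18.0 ≈ 194.23.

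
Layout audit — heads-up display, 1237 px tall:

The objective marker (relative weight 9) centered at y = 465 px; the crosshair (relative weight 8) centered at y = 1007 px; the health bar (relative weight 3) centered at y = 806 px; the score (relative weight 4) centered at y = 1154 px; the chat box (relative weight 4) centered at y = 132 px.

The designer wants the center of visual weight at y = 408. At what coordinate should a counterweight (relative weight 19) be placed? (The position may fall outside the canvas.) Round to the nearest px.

With the counterweight, Σw becomes 9 + 8 + 3 + 4 + 4 + 19 = 47.
y: target moment 47×408 = 19176; current 9·465 + 8·1007 + 3·806 + 4·1154 + 4·132 = 19803; the counterweight supplies -627, so y = -627/19 ≈ -33.00.

y ≈ -33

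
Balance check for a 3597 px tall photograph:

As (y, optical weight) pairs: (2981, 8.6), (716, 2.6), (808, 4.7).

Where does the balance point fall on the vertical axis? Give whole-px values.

Σw = 8.6 + 2.6 + 4.7 = 15.9.
y: (8.6·2981 + 2.6·716 + 4.7·808) / 15.9 = 31295.8 / 15.9 ≈ 1968.29

y ≈ 1968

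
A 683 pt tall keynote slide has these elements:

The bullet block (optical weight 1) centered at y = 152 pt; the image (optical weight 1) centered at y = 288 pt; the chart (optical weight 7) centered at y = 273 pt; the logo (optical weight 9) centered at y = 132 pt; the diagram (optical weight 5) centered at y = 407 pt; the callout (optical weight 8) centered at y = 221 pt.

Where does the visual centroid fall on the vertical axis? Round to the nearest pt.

Weights sum to 1 + 1 + 7 + 9 + 5 + 8 = 31.
Σw·y = 1·152 + 1·288 + 7·273 + 9·132 + 5·407 + 8·221 = 7342, so ȳ = 7342/31 ≈ 236.84.

y ≈ 237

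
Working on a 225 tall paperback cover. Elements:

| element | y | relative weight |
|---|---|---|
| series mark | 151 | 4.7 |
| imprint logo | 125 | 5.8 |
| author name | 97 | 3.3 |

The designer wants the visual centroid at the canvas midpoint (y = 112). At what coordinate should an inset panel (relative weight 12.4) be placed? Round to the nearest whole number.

New total weight: (4.7 + 5.8 + 3.3) + 12.4 = 26.2.
y: target moment 26.2×112 = 2934.4; current 4.7·151 + 5.8·125 + 3.3·97 = 1754.8; the inset panel supplies 1179.6, so y = 1179.6/12.4 ≈ 95.13.

y ≈ 95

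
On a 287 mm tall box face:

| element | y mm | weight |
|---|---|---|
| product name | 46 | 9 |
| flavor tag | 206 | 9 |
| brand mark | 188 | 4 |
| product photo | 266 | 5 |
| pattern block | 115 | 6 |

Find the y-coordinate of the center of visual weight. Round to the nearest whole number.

Total weight = 9 + 9 + 4 + 5 + 6 = 33.
y-moment: 9·46 + 9·206 + 4·188 + 5·266 + 6·115 = 5040; centroid 5040/33 ≈ 152.73.

y ≈ 153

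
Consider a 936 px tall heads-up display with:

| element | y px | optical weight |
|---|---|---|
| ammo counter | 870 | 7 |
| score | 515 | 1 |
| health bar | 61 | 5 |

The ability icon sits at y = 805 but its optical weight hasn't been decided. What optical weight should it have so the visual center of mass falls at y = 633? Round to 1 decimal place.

Existing Σw = 13 (7 + 1 + 5); existing moment 7·870 + 1·515 + 5·61 = 6910.
Balance at y = 633 requires (6910 + w·805) / (13 + w) = 633.
Solving: w = (633·13 − 6910) / (805 − 633) = 1319 / 172 ≈ 7.67.

w ≈ 7.7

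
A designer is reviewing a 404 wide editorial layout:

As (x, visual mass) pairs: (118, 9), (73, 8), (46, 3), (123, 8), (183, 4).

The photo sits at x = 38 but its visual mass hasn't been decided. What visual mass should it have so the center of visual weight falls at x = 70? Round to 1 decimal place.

w ≈ 39.4

Fixed elements: Σw = 9 + 8 + 3 + 8 + 4 = 32, Σw·x = 9·118 + 8·73 + 3·46 + 8·123 + 4·183 = 3500.
For the centroid to hit 70: (3500 + w·38) / (32 + w) = 70.
So w = (70·32 − 3500)/(38 − 70) = -1260/-32 ≈ 39.38.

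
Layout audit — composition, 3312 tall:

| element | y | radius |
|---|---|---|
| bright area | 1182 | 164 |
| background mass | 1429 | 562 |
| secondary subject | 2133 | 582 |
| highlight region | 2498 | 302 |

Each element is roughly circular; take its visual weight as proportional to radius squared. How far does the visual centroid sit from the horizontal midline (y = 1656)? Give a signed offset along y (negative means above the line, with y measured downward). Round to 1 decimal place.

Weights ∝ r²: bright area 164² = 26896, background mass 562² = 315844, secondary subject 582² = 338724, highlight region 302² = 91204; Σw = 772668.
y-moment: 26896·1182 + 315844·1429 + 338724·2133 + 91204·2498 = 1433458032; centroid 1433458032/772668 ≈ 1855.21.
Against y = 1656, that's 1855.21 − 1656 = 199.21.

≈ 199.2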